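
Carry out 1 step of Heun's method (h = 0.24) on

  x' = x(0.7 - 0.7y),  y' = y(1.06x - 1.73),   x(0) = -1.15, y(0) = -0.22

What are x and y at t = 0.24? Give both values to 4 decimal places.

-1.3917, -0.1175

Heun on (x,y): k1 = f(t_n, state_n); k2 = f(t_n + h, state_n + h·k1); state_{n+1} = state_n + (h/2)·(k1 + k2).
0.000000: (-1.150000, -0.220000)
  k1 = (-0.982100, 0.648780)
  predictor → (-1.385704, -0.064293)
  k2 = (-1.032356, 0.205663)
  → (-1.391735, -0.117467)
(x(0.24), y(0.24)) ≈ (-1.3917, -0.1175)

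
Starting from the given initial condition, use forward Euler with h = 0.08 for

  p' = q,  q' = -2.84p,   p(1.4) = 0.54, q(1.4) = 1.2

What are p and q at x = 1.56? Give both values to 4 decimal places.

Euler on (p,q): p_{n+1} = p_n + h·p', q_{n+1} = q_n + h·q'.
1.400000: (0.540000, 1.200000); f=(1.200000, -1.533600) → (0.636000, 1.077312)
1.480000: (0.636000, 1.077312); f=(1.077312, -1.806240) → (0.722185, 0.932813)
(p(1.56), q(1.56)) ≈ (0.7222, 0.9328)

0.7222, 0.9328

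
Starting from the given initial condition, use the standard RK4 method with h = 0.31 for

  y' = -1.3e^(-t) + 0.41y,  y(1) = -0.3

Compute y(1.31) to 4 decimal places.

RK4: k1 = f(t_n, y_n); k2 = f(t_n + h/2, y_n + (h/2)·k1); k3 = f(t_n + h/2, y_n + (h/2)·k2); k4 = f(t_n + h, y_n + h·k3); y_{n+1} = y_n + (h/6)·(k1 + 2k2 + 2k3 + k4).
t=1.000000, y=-0.300000:
  k1 = f(1.000000, -0.300000) = -0.601243
  k2 = f(1.155000, -0.393193) = -0.570784
  k3 = f(1.155000, -0.388471) = -0.568848
  k4 = f(1.310000, -0.476343) = -0.546067
  y ← -0.300000 + (0.31/6)·(k1 + 2k2 + 2k3 + k4) = -0.477040
y(1.31) ≈ -0.4770

-0.4770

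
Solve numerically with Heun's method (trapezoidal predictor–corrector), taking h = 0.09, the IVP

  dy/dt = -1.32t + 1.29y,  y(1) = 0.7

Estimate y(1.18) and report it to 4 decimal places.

0.5930

Heun: k1 = f(t_n, y_n); k2 = f(t_n + h, y_n + h·k1); y_{n+1} = y_n + (h/2)·(k1 + k2).
t=1.000000, y=0.700000:
  k1 = f(1.000000, 0.700000) = -0.417000
  k2 = f(1.090000, 0.662470) = -0.584214
  y ← 0.700000 + (0.09/2)·(-0.417000 + (-0.584214)) = 0.654945
t=1.090000, y=0.654945:
  k1 = f(1.090000, 0.654945) = -0.593920
  k2 = f(1.180000, 0.601493) = -0.781675
  y ← 0.654945 + (0.09/2)·(-0.593920 + (-0.781675)) = 0.593044
y(1.18) ≈ 0.5930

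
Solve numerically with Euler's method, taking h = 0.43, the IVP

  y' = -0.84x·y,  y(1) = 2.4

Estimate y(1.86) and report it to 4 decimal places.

0.7412

Euler: y_{n+1} = y_n + h·f(x_n, y_n).
x=1.000000, y=2.400000: f=-2.016000 → y ← 2.400000 + 0.43·(-2.016000) = 1.533120
x=1.430000, y=1.533120: f=-1.841584 → y ← 1.533120 + 0.43·(-1.841584) = 0.741239
y(1.86) ≈ 0.7412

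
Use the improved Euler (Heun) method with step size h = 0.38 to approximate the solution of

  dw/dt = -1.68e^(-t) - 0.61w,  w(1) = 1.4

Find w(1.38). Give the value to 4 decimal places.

Heun: k1 = f(t_n, w_n); k2 = f(t_n + h, w_n + h·k1); w_{n+1} = w_n + (h/2)·(k1 + k2).
t=1.000000, w=1.400000:
  k1 = f(1.000000, 1.400000) = -1.472037
  k2 = f(1.380000, 0.840626) = -0.935434
  w ← 1.400000 + (0.38/2)·(-1.472037 + (-0.935434)) = 0.942580
w(1.38) ≈ 0.9426

0.9426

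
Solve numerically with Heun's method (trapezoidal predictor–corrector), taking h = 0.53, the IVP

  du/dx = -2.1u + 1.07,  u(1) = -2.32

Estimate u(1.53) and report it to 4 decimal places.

-0.9233

Heun: k1 = f(x_n, u_n); k2 = f(x_n + h, u_n + h·k1); u_{n+1} = u_n + (h/2)·(k1 + k2).
x=1.000000, u=-2.320000:
  k1 = f(1.000000, -2.320000) = 5.942000
  k2 = f(1.530000, 0.829260) = -0.671446
  u ← -2.320000 + (0.53/2)·(5.942000 + (-0.671446)) = -0.923303
u(1.53) ≈ -0.9233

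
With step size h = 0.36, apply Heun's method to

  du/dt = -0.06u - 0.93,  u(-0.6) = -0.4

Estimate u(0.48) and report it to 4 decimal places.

-1.3474

Heun: k1 = f(t_n, u_n); k2 = f(t_n + h, u_n + h·k1); u_{n+1} = u_n + (h/2)·(k1 + k2).
t=-0.600000, u=-0.400000:
  k1 = f(-0.600000, -0.400000) = -0.906000
  k2 = f(-0.240000, -0.726160) = -0.886430
  u ← -0.400000 + (0.36/2)·(-0.906000 + (-0.886430)) = -0.722637
t=-0.240000, u=-0.722637:
  k1 = f(-0.240000, -0.722637) = -0.886642
  k2 = f(0.120000, -1.041829) = -0.867490
  u ← -0.722637 + (0.36/2)·(-0.886642 + (-0.867490)) = -1.038381
t=0.120000, u=-1.038381:
  k1 = f(0.120000, -1.038381) = -0.867697
  k2 = f(0.480000, -1.350752) = -0.848955
  u ← -1.038381 + (0.36/2)·(-0.867697 + (-0.848955)) = -1.347379
u(0.48) ≈ -1.3474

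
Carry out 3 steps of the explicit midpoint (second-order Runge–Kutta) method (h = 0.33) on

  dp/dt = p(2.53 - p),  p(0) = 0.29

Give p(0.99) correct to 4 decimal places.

Midpoint: k1 = f(t_n, p_n); k2 = f(t_n + h/2, p_n + (h/2)·k1); p_{n+1} = p_n + h·k2.
t=0.000000, p=0.290000:
  k1 = f(0.000000, 0.290000) = 0.649600
  k2 = f(0.165000, 0.397184) = 0.847120
  p ← 0.290000 + 0.33·0.847120 = 0.569550
t=0.330000, p=0.569550:
  k1 = f(0.330000, 0.569550) = 1.116574
  k2 = f(0.495000, 0.753784) = 1.338884
  p ← 0.569550 + 0.33·1.338884 = 1.011381
t=0.660000, p=1.011381:
  k1 = f(0.660000, 1.011381) = 1.535903
  k2 = f(0.825000, 1.264805) = 1.600225
  p ← 1.011381 + 0.33·1.600225 = 1.539456
p(0.99) ≈ 1.5395

1.5395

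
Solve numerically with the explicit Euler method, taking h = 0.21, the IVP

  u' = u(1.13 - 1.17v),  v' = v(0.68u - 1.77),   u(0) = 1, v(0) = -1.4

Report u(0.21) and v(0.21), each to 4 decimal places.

1.5813, -1.0795

Euler on (u,v): u_{n+1} = u_n + h·u', v_{n+1} = v_n + h·v'.
0.000000: (1.000000, -1.400000); f=(2.768000, 1.526000) → (1.581280, -1.079540)
(u(0.21), v(0.21)) ≈ (1.5813, -1.0795)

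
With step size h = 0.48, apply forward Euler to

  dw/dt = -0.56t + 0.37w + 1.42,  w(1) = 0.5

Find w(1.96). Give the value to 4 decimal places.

1.4633

Euler: w_{n+1} = w_n + h·f(t_n, w_n).
t=1.000000, w=0.500000: f=1.045000 → w ← 0.500000 + 0.48·1.045000 = 1.001600
t=1.480000, w=1.001600: f=0.961792 → w ← 1.001600 + 0.48·0.961792 = 1.463260
w(1.96) ≈ 1.4633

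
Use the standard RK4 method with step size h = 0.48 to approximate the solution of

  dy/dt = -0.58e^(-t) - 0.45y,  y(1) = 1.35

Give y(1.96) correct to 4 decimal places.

RK4: k1 = f(t_n, y_n); k2 = f(t_n + h/2, y_n + (h/2)·k1); k3 = f(t_n + h/2, y_n + (h/2)·k2); k4 = f(t_n + h, y_n + h·k3); y_{n+1} = y_n + (h/6)·(k1 + 2k2 + 2k3 + k4).
t=1.000000, y=1.350000:
  k1 = f(1.000000, 1.350000) = -0.820870
  k2 = f(1.240000, 1.152991) = -0.686689
  k3 = f(1.240000, 1.185195) = -0.701180
  k4 = f(1.480000, 1.013433) = -0.588075
  y ← 1.350000 + (0.48/6)·(k1 + 2k2 + 2k3 + k4) = 1.015225
t=1.480000, y=1.015225:
  k1 = f(1.480000, 1.015225) = -0.588881
  k2 = f(1.720000, 0.873894) = -0.497111
  k3 = f(1.720000, 0.895919) = -0.507022
  k4 = f(1.960000, 0.771855) = -0.429033
  y ← 1.015225 + (0.48/6)·(k1 + 2k2 + 2k3 + k4) = 0.773131
y(1.96) ≈ 0.7731

0.7731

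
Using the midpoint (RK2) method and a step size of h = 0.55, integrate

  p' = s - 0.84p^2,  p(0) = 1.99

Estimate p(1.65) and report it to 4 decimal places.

Midpoint: k1 = f(s_n, p_n); k2 = f(s_n + h/2, p_n + (h/2)·k1); p_{n+1} = p_n + h·k2.
s=0.000000, p=1.990000:
  k1 = f(0.000000, 1.990000) = -3.326484
  k2 = f(0.275000, 1.075217) = -0.696117
  p ← 1.990000 + 0.55·(-0.696117) = 1.607136
s=0.550000, p=1.607136:
  k1 = f(0.550000, 1.607136) = -1.619624
  k2 = f(0.825000, 1.161739) = -0.308696
  p ← 1.607136 + 0.55·(-0.308696) = 1.437353
s=1.100000, p=1.437353:
  k1 = f(1.100000, 1.437353) = -0.635426
  k2 = f(1.375000, 1.262611) = 0.035884
  p ← 1.437353 + 0.55·0.035884 = 1.457089
p(1.65) ≈ 1.4571

1.4571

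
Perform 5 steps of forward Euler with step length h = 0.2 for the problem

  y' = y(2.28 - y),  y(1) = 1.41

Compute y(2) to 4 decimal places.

Euler: y_{n+1} = y_n + h·f(x_n, y_n).
x=1.000000, y=1.410000: f=1.226700 → y ← 1.410000 + 0.2·1.226700 = 1.655340
x=1.200000, y=1.655340: f=1.034025 → y ← 1.655340 + 0.2·1.034025 = 1.862145
x=1.400000, y=1.862145: f=0.778107 → y ← 1.862145 + 0.2·0.778107 = 2.017766
x=1.600000, y=2.017766: f=0.529126 → y ← 2.017766 + 0.2·0.529126 = 2.123592
x=1.800000, y=2.123592: f=0.332148 → y ← 2.123592 + 0.2·0.332148 = 2.190021
y(2) ≈ 2.1900

2.1900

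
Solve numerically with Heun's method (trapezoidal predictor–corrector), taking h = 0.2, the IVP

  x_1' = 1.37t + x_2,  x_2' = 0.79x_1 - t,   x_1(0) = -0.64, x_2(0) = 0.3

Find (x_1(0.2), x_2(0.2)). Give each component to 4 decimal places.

-0.5627, 0.1836

Heun on (x_1,x_2): k1 = f(t_n, state_n); k2 = f(t_n + h, state_n + h·k1); state_{n+1} = state_n + (h/2)·(k1 + k2).
0.000000: (-0.640000, 0.300000)
  k1 = (0.300000, -0.505600)
  predictor → (-0.580000, 0.198880)
  k2 = (0.472880, -0.658200)
  → (-0.562712, 0.183620)
(x_1(0.2), x_2(0.2)) ≈ (-0.5627, 0.1836)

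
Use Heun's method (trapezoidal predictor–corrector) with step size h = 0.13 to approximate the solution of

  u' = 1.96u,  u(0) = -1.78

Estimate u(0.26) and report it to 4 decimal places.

Heun: k1 = f(x_n, u_n); k2 = f(x_n + h, u_n + h·k1); u_{n+1} = u_n + (h/2)·(k1 + k2).
x=0.000000, u=-1.780000:
  k1 = f(0.000000, -1.780000) = -3.488800
  k2 = f(0.130000, -2.233544) = -4.377746
  u ← -1.780000 + (0.13/2)·(-3.488800 + (-4.377746)) = -2.291326
x=0.130000, u=-2.291326:
  k1 = f(0.130000, -2.291326) = -4.490998
  k2 = f(0.260000, -2.875155) = -5.635304
  u ← -2.291326 + (0.13/2)·(-4.490998 + (-5.635304)) = -2.949535
u(0.26) ≈ -2.9495

-2.9495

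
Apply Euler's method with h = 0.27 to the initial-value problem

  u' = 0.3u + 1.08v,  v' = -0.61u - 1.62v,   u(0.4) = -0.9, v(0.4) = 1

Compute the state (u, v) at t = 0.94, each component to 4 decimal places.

Euler on (u,v): u_{n+1} = u_n + h·u', v_{n+1} = v_n + h·v'.
0.400000: (-0.900000, 1.000000); f=(0.810000, -1.071000) → (-0.681300, 0.710830)
0.670000: (-0.681300, 0.710830); f=(0.563306, -0.735952) → (-0.529207, 0.512123)
(u(0.94), v(0.94)) ≈ (-0.5292, 0.5121)

-0.5292, 0.5121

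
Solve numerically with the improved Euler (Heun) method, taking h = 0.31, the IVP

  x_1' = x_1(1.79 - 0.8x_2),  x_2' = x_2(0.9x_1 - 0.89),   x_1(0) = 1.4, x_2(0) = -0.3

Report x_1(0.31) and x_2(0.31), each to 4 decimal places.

Heun on (x_1,x_2): k1 = f(t_n, state_n); k2 = f(t_n + h, state_n + h·k1); state_{n+1} = state_n + (h/2)·(k1 + k2).
0.000000: (1.400000, -0.300000)
  k1 = (2.842000, -0.111000)
  predictor → (2.281020, -0.334410)
  k2 = (4.693263, -0.388891)
  → (2.567966, -0.377483)
(x_1(0.31), x_2(0.31)) ≈ (2.5680, -0.3775)

2.5680, -0.3775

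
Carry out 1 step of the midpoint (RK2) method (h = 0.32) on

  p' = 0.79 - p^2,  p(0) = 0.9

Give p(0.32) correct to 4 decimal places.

0.8954

Midpoint: k1 = f(t_n, p_n); k2 = f(t_n + h/2, p_n + (h/2)·k1); p_{n+1} = p_n + h·k2.
t=0.000000, p=0.900000:
  k1 = f(0.000000, 0.900000) = -0.020000
  k2 = f(0.160000, 0.896800) = -0.014250
  p ← 0.900000 + 0.32·(-0.014250) = 0.895440
p(0.32) ≈ 0.8954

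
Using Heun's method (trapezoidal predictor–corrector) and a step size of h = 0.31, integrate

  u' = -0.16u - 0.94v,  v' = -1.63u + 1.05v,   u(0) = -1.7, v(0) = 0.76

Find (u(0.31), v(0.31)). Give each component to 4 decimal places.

Heun on (u,v): k1 = f(s_n, state_n); k2 = f(s_n + h, state_n + h·k1); state_{n+1} = state_n + (h/2)·(k1 + k2).
0.000000: (-1.700000, 0.760000)
  k1 = (-0.442400, 3.569000)
  predictor → (-1.837144, 1.866390)
  k2 = (-1.460464, 4.954254)
  → (-1.994944, 2.081104)
(u(0.31), v(0.31)) ≈ (-1.9949, 2.0811)

-1.9949, 2.0811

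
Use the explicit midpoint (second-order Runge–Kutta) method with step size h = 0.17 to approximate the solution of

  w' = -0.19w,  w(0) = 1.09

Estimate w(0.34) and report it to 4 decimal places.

1.0218

Midpoint: k1 = f(t_n, w_n); k2 = f(t_n + h/2, w_n + (h/2)·k1); w_{n+1} = w_n + h·k2.
t=0.000000, w=1.090000:
  k1 = f(0.000000, 1.090000) = -0.207100
  k2 = f(0.085000, 1.072396) = -0.203755
  w ← 1.090000 + 0.17·(-0.203755) = 1.055362
t=0.170000, w=1.055362:
  k1 = f(0.170000, 1.055362) = -0.200519
  k2 = f(0.255000, 1.038318) = -0.197280
  w ← 1.055362 + 0.17·(-0.197280) = 1.021824
w(0.34) ≈ 1.0218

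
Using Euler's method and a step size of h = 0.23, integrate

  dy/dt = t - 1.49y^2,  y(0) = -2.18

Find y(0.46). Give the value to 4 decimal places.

Euler: y_{n+1} = y_n + h·f(t_n, y_n).
t=0.000000, y=-2.180000: f=-7.081076 → y ← -2.180000 + 0.23·(-7.081076) = -3.808647
t=0.230000, y=-3.808647: f=-21.383635 → y ← -3.808647 + 0.23·(-21.383635) = -8.726884
y(0.46) ≈ -8.7269

-8.7269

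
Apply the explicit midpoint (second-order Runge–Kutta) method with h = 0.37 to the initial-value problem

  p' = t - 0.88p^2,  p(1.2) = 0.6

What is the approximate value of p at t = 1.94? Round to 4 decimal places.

1.1961

Midpoint: k1 = f(t_n, p_n); k2 = f(t_n + h/2, p_n + (h/2)·k1); p_{n+1} = p_n + h·k2.
t=1.200000, p=0.600000:
  k1 = f(1.200000, 0.600000) = 0.883200
  k2 = f(1.385000, 0.763392) = 0.872165
  p ← 0.600000 + 0.37·0.872165 = 0.922701
t=1.570000, p=0.922701:
  k1 = f(1.570000, 0.922701) = 0.820788
  k2 = f(1.755000, 1.074547) = 0.738907
  p ← 0.922701 + 0.37·0.738907 = 1.196097
p(1.94) ≈ 1.1961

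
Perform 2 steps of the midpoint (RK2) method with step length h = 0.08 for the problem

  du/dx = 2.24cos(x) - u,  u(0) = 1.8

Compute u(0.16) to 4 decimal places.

Midpoint: k1 = f(x_n, u_n); k2 = f(x_n + h/2, u_n + (h/2)·k1); u_{n+1} = u_n + h·k2.
x=0.000000, u=1.800000:
  k1 = f(0.000000, 1.800000) = 0.440000
  k2 = f(0.040000, 1.817600) = 0.420608
  u ← 1.800000 + 0.08·0.420608 = 1.833649
x=0.080000, u=1.833649:
  k1 = f(0.080000, 1.833649) = 0.399187
  k2 = f(0.120000, 1.849616) = 0.374275
  u ← 1.833649 + 0.08·0.374275 = 1.863591
u(0.16) ≈ 1.8636

1.8636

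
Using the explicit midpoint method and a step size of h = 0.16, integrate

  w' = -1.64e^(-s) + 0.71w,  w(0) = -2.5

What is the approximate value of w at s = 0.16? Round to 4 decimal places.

Midpoint: k1 = f(s_n, w_n); k2 = f(s_n + h/2, w_n + (h/2)·k1); w_{n+1} = w_n + h·k2.
s=0.000000, w=-2.500000:
  k1 = f(0.000000, -2.500000) = -3.415000
  k2 = f(0.080000, -2.773200) = -3.482883
  w ← -2.500000 + 0.16·(-3.482883) = -3.057261
w(0.16) ≈ -3.0573

-3.0573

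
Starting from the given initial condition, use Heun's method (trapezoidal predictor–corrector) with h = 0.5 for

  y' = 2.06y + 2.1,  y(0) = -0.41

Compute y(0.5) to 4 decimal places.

Heun: k1 = f(s_n, y_n); k2 = f(s_n + h, y_n + h·k1); y_{n+1} = y_n + (h/2)·(k1 + k2).
s=0.000000, y=-0.410000:
  k1 = f(0.000000, -0.410000) = 1.255400
  k2 = f(0.500000, 0.217700) = 2.548462
  y ← -0.410000 + (0.5/2)·(1.255400 + 2.548462) = 0.540966
y(0.5) ≈ 0.5410

0.5410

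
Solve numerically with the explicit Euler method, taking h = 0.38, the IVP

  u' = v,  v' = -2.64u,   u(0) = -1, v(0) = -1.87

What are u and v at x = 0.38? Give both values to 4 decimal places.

-1.7106, -0.8668

Euler on (u,v): u_{n+1} = u_n + h·u', v_{n+1} = v_n + h·v'.
0.000000: (-1.000000, -1.870000); f=(-1.870000, 2.640000) → (-1.710600, -0.866800)
(u(0.38), v(0.38)) ≈ (-1.7106, -0.8668)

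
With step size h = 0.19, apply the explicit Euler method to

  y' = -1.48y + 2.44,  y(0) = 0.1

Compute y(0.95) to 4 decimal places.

1.3515

Euler: y_{n+1} = y_n + h·f(t_n, y_n).
t=0.000000, y=0.100000: f=2.292000 → y ← 0.100000 + 0.19·2.292000 = 0.535480
t=0.190000, y=0.535480: f=1.647490 → y ← 0.535480 + 0.19·1.647490 = 0.848503
t=0.380000, y=0.848503: f=1.184216 → y ← 0.848503 + 0.19·1.184216 = 1.073504
t=0.570000, y=1.073504: f=0.851214 → y ← 1.073504 + 0.19·0.851214 = 1.235235
t=0.760000, y=1.235235: f=0.611853 → y ← 1.235235 + 0.19·0.611853 = 1.351487
y(0.95) ≈ 1.3515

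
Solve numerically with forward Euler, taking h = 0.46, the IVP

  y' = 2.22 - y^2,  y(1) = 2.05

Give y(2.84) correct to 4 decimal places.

1.5006

Euler: y_{n+1} = y_n + h·f(x_n, y_n).
x=1.000000, y=2.050000: f=-1.982500 → y ← 2.050000 + 0.46·(-1.982500) = 1.138050
x=1.460000, y=1.138050: f=0.924842 → y ← 1.138050 + 0.46·0.924842 = 1.563477
x=1.920000, y=1.563477: f=-0.224462 → y ← 1.563477 + 0.46·(-0.224462) = 1.460225
x=2.380000, y=1.460225: f=0.087743 → y ← 1.460225 + 0.46·0.087743 = 1.500587
y(2.84) ≈ 1.5006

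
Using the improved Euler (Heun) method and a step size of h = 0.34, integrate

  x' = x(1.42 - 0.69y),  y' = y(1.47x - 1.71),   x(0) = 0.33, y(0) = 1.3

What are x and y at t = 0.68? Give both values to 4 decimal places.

0.5705, 0.6311

Heun on (x,y): k1 = f(t_n, state_n); k2 = f(t_n + h, state_n + h·k1); state_{n+1} = state_n + (h/2)·(k1 + k2).
0.000000: (0.330000, 1.300000)
  k1 = (0.172590, -1.592370)
  predictor → (0.388681, 0.758594)
  k2 = (0.348479, -0.863765)
  → (0.418582, 0.882457)
0.340000: (0.418582, 0.882457)
  k1 = (0.339514, -0.966012)
  predictor → (0.534016, 0.554013)
  k2 = (0.554165, -0.512460)
  → (0.570507, 0.631117)
(x(0.68), y(0.68)) ≈ (0.5705, 0.6311)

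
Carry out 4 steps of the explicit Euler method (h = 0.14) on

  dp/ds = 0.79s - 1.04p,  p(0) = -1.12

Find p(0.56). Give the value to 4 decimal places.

-0.5126

Euler: p_{n+1} = p_n + h·f(s_n, p_n).
s=0.000000, p=-1.120000: f=1.164800 → p ← -1.120000 + 0.14·1.164800 = -0.956928
s=0.140000, p=-0.956928: f=1.105805 → p ← -0.956928 + 0.14·1.105805 = -0.802115
s=0.280000, p=-0.802115: f=1.055400 → p ← -0.802115 + 0.14·1.055400 = -0.654359
s=0.420000, p=-0.654359: f=1.012334 → p ← -0.654359 + 0.14·1.012334 = -0.512633
p(0.56) ≈ -0.5126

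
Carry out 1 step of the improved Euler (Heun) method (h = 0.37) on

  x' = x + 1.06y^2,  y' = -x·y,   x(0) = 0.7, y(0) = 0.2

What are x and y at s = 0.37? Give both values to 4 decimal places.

1.0220, 0.1474

Heun on (x,y): k1 = f(s_n, state_n); k2 = f(s_n + h, state_n + h·k1); state_{n+1} = state_n + (h/2)·(k1 + k2).
0.000000: (0.700000, 0.200000)
  k1 = (0.742400, -0.140000)
  predictor → (0.974688, 0.148200)
  k2 = (0.997969, -0.144449)
  → (1.021968, 0.147377)
(x(0.37), y(0.37)) ≈ (1.0220, 0.1474)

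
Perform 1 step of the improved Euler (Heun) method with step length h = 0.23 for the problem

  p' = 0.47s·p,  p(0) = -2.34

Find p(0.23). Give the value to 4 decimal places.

Heun: k1 = f(s_n, p_n); k2 = f(s_n + h, p_n + h·k1); p_{n+1} = p_n + (h/2)·(k1 + k2).
s=0.000000, p=-2.340000:
  k1 = f(0.000000, -2.340000) = 0.000000
  k2 = f(0.230000, -2.340000) = -0.252954
  p ← -2.340000 + (0.23/2)·(0.000000 + (-0.252954)) = -2.369090
p(0.23) ≈ -2.3691

-2.3691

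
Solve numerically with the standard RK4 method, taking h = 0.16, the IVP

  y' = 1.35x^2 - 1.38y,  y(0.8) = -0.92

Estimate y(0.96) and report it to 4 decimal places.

-0.5862

RK4: k1 = f(x_n, y_n); k2 = f(x_n + h/2, y_n + (h/2)·k1); k3 = f(x_n + h/2, y_n + (h/2)·k2); k4 = f(x_n + h, y_n + h·k3); y_{n+1} = y_n + (h/6)·(k1 + 2k2 + 2k3 + k4).
x=0.800000, y=-0.920000:
  k1 = f(0.800000, -0.920000) = 2.133600
  k2 = f(0.880000, -0.749312) = 2.079491
  k3 = f(0.880000, -0.753641) = 2.085464
  k4 = f(0.960000, -0.586326) = 2.053289
  y ← -0.920000 + (0.16/6)·(k1 + 2k2 + 2k3 + k4) = -0.586219
y(0.96) ≈ -0.5862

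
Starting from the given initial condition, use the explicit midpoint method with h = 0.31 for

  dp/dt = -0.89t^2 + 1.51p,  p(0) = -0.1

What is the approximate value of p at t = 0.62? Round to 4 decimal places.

Midpoint: k1 = f(t_n, p_n); k2 = f(t_n + h/2, p_n + (h/2)·k1); p_{n+1} = p_n + h·k2.
t=0.000000, p=-0.100000:
  k1 = f(0.000000, -0.100000) = -0.151000
  k2 = f(0.155000, -0.123405) = -0.207724
  p ← -0.100000 + 0.31·(-0.207724) = -0.164394
t=0.310000, p=-0.164394:
  k1 = f(0.310000, -0.164394) = -0.333765
  k2 = f(0.465000, -0.216128) = -0.518793
  p ← -0.164394 + 0.31·(-0.518793) = -0.325220
p(0.62) ≈ -0.3252

-0.3252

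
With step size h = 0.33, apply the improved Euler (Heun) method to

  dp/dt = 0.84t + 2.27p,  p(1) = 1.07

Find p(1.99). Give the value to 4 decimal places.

12.5044

Heun: k1 = f(t_n, p_n); k2 = f(t_n + h, p_n + h·k1); p_{n+1} = p_n + (h/2)·(k1 + k2).
t=1.000000, p=1.070000:
  k1 = f(1.000000, 1.070000) = 3.268900
  k2 = f(1.330000, 2.148737) = 5.994833
  p ← 1.070000 + (0.33/2)·(3.268900 + 5.994833) = 2.598516
t=1.330000, p=2.598516:
  k1 = f(1.330000, 2.598516) = 7.015831
  k2 = f(1.660000, 4.913740) = 12.548590
  p ← 2.598516 + (0.33/2)·(7.015831 + 12.548590) = 5.826645
t=1.660000, p=5.826645:
  k1 = f(1.660000, 5.826645) = 14.620885
  k2 = f(1.990000, 10.651538) = 25.850590
  p ← 5.826645 + (0.33/2)·(14.620885 + 25.850590) = 12.504439
p(1.99) ≈ 12.5044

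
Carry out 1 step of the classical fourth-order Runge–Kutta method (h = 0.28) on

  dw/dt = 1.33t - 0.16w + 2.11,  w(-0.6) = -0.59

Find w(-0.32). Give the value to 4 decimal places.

RK4: k1 = f(t_n, w_n); k2 = f(t_n + h/2, w_n + (h/2)·k1); k3 = f(t_n + h/2, w_n + (h/2)·k2); k4 = f(t_n + h, w_n + h·k3); w_{n+1} = w_n + (h/6)·(k1 + 2k2 + 2k3 + k4).
t=-0.600000, w=-0.590000:
  k1 = f(-0.600000, -0.590000) = 1.406400
  k2 = f(-0.460000, -0.393104) = 1.561097
  k3 = f(-0.460000, -0.371446) = 1.557631
  k4 = f(-0.320000, -0.153863) = 1.709018
  w ← -0.590000 + (0.28/6)·(k1 + 2k2 + 2k3 + k4) = -0.153533
w(-0.32) ≈ -0.1535

-0.1535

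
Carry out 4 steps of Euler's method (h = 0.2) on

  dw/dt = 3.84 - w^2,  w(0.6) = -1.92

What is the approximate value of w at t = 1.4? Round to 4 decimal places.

-1.5787

Euler: w_{n+1} = w_n + h·f(t_n, w_n).
t=0.600000, w=-1.920000: f=0.153600 → w ← -1.920000 + 0.2·0.153600 = -1.889280
t=0.800000, w=-1.889280: f=0.270621 → w ← -1.889280 + 0.2·0.270621 = -1.835156
t=1.000000, w=-1.835156: f=0.472203 → w ← -1.835156 + 0.2·0.472203 = -1.740715
t=1.200000, w=-1.740715: f=0.809911 → w ← -1.740715 + 0.2·0.809911 = -1.578733
w(1.4) ≈ -1.5787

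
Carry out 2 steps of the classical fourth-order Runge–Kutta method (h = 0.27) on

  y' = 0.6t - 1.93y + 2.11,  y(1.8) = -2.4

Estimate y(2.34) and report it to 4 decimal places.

RK4: k1 = f(t_n, y_n); k2 = f(t_n + h/2, y_n + (h/2)·k1); k3 = f(t_n + h/2, y_n + (h/2)·k2); k4 = f(t_n + h, y_n + h·k3); y_{n+1} = y_n + (h/6)·(k1 + 2k2 + 2k3 + k4).
t=1.800000, y=-2.400000:
  k1 = f(1.800000, -2.400000) = 7.822000
  k2 = f(1.935000, -1.344030) = 5.864978
  k3 = f(1.935000, -1.608228) = 6.374880
  k4 = f(2.070000, -0.678782) = 4.662050
  y ← -2.400000 + (0.27/6)·(k1 + 2k2 + 2k3 + k4) = -0.736631
t=2.070000, y=-0.736631:
  k1 = f(2.070000, -0.736631) = 4.773697
  k2 = f(2.205000, -0.092181) = 3.610910
  k3 = f(2.205000, -0.249158) = 3.913874
  k4 = f(2.340000, 0.320116) = 2.896177
  y ← -0.736631 + (0.27/6)·(k1 + 2k2 + 2k3 + k4) = 0.285744
y(2.34) ≈ 0.2857

0.2857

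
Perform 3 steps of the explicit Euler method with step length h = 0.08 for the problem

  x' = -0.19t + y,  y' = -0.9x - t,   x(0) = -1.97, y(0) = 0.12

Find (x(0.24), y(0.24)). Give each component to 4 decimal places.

Euler on (x,y): x_{n+1} = x_n + h·x', y_{n+1} = y_n + h·y'.
0.000000: (-1.970000, 0.120000); f=(0.120000, 1.773000) → (-1.960400, 0.261840)
0.080000: (-1.960400, 0.261840); f=(0.246640, 1.684360) → (-1.940669, 0.396589)
0.160000: (-1.940669, 0.396589); f=(0.366189, 1.586602) → (-1.911374, 0.523517)
(x(0.24), y(0.24)) ≈ (-1.9114, 0.5235)

-1.9114, 0.5235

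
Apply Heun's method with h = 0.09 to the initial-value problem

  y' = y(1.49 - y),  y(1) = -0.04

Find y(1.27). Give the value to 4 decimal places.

Heun: k1 = f(t_n, y_n); k2 = f(t_n + h, y_n + h·k1); y_{n+1} = y_n + (h/2)·(k1 + k2).
t=1.000000, y=-0.040000:
  k1 = f(1.000000, -0.040000) = -0.061200
  k2 = f(1.090000, -0.045508) = -0.069878
  y ← -0.040000 + (0.09/2)·(-0.061200 + (-0.069878)) = -0.045899
t=1.090000, y=-0.045899:
  k1 = f(1.090000, -0.045899) = -0.070495
  k2 = f(1.180000, -0.052243) = -0.080572
  y ← -0.045899 + (0.09/2)·(-0.070495 + (-0.080572)) = -0.052697
t=1.180000, y=-0.052697:
  k1 = f(1.180000, -0.052697) = -0.081295
  k2 = f(1.270000, -0.060013) = -0.093021
  y ← -0.052697 + (0.09/2)·(-0.081295 + (-0.093021)) = -0.060541
y(1.27) ≈ -0.0605

-0.0605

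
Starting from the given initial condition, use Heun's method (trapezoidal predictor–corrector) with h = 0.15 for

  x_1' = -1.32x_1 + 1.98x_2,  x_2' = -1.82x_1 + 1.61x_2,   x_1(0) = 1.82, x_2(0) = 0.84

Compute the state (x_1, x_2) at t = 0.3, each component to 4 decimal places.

1.4689, 0.1790

Heun on (x_1,x_2): k1 = f(t_n, state_n); k2 = f(t_n + h, state_n + h·k1); state_{n+1} = state_n + (h/2)·(k1 + k2).
0.000000: (1.820000, 0.840000)
  k1 = (-0.739200, -1.960000)
  predictor → (1.709120, 0.546000)
  k2 = (-1.174958, -2.231538)
  → (1.676438, 0.525635)
0.150000: (1.676438, 0.525635)
  k1 = (-1.172142, -2.204846)
  predictor → (1.500617, 0.194908)
  k2 = (-1.594897, -2.417321)
  → (1.468910, 0.178972)
(x_1(0.3), x_2(0.3)) ≈ (1.4689, 0.1790)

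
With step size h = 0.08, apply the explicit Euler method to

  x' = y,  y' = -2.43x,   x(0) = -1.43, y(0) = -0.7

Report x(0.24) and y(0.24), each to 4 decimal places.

-1.5304, 0.1623

Euler on (x,y): x_{n+1} = x_n + h·x', y_{n+1} = y_n + h·y'.
0.000000: (-1.430000, -0.700000); f=(-0.700000, 3.474900) → (-1.486000, -0.422008)
0.080000: (-1.486000, -0.422008); f=(-0.422008, 3.610980) → (-1.519761, -0.133130)
0.160000: (-1.519761, -0.133130); f=(-0.133130, 3.693018) → (-1.530411, 0.162312)
(x(0.24), y(0.24)) ≈ (-1.5304, 0.1623)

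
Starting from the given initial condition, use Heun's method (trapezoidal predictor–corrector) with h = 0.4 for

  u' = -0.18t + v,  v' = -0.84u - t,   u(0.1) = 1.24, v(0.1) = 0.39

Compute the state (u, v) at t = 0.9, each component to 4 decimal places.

Heun on (u,v): k1 = f(t_n, state_n); k2 = f(t_n + h, state_n + h·k1); state_{n+1} = state_n + (h/2)·(k1 + k2).
0.100000: (1.240000, 0.390000)
  k1 = (0.372000, -1.141600)
  predictor → (1.388800, -0.066640)
  k2 = (-0.156640, -1.666592)
  → (1.283072, -0.171638)
0.500000: (1.283072, -0.171638)
  k1 = (-0.261638, -1.577780)
  predictor → (1.178417, -0.802751)
  k2 = (-0.964751, -1.889870)
  → (1.037794, -0.865168)
(u(0.9), v(0.9)) ≈ (1.0378, -0.8652)

1.0378, -0.8652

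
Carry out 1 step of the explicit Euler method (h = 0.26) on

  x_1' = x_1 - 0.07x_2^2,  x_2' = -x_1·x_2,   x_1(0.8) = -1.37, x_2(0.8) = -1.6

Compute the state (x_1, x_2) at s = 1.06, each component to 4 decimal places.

-1.7728, -2.1699

Euler on (x_1,x_2): x_1_{n+1} = x_1_n + h·x_1', x_2_{n+1} = x_2_n + h·x_2'.
0.800000: (-1.370000, -1.600000); f=(-1.549200, -2.192000) → (-1.772792, -2.169920)
(x_1(1.06), x_2(1.06)) ≈ (-1.7728, -2.1699)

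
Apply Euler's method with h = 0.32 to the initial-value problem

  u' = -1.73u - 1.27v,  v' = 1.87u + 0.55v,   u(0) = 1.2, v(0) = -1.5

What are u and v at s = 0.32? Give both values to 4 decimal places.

Euler on (u,v): u_{n+1} = u_n + h·u', v_{n+1} = v_n + h·v'.
0.000000: (1.200000, -1.500000); f=(-0.171000, 1.419000) → (1.145280, -1.045920)
(u(0.32), v(0.32)) ≈ (1.1453, -1.0459)

1.1453, -1.0459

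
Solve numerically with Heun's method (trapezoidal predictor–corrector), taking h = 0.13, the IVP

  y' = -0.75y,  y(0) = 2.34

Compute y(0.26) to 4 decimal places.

1.9261

Heun: k1 = f(t_n, y_n); k2 = f(t_n + h, y_n + h·k1); y_{n+1} = y_n + (h/2)·(k1 + k2).
t=0.000000, y=2.340000:
  k1 = f(0.000000, 2.340000) = -1.755000
  k2 = f(0.130000, 2.111850) = -1.583887
  y ← 2.340000 + (0.13/2)·(-1.755000 + (-1.583887)) = 2.122972
t=0.130000, y=2.122972:
  k1 = f(0.130000, 2.122972) = -1.592229
  k2 = f(0.260000, 1.915983) = -1.436987
  y ← 2.122972 + (0.13/2)·(-1.592229 + (-1.436987)) = 1.926073
y(0.26) ≈ 1.9261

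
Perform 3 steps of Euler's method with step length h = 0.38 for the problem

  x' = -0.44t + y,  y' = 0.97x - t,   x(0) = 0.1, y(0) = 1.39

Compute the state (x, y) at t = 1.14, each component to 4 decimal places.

1.5551, 1.6332

Euler on (x,y): x_{n+1} = x_n + h·x', y_{n+1} = y_n + h·y'.
0.000000: (0.100000, 1.390000); f=(1.390000, 0.097000) → (0.628200, 1.426860)
0.380000: (0.628200, 1.426860); f=(1.259660, 0.229354) → (1.106871, 1.514015)
0.760000: (1.106871, 1.514015); f=(1.179615, 0.313665) → (1.555124, 1.633207)
(x(1.14), y(1.14)) ≈ (1.5551, 1.6332)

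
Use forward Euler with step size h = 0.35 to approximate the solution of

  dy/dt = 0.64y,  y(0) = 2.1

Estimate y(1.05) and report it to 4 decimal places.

3.8509

Euler: y_{n+1} = y_n + h·f(t_n, y_n).
t=0.000000, y=2.100000: f=1.344000 → y ← 2.100000 + 0.35·1.344000 = 2.570400
t=0.350000, y=2.570400: f=1.645056 → y ← 2.570400 + 0.35·1.645056 = 3.146170
t=0.700000, y=3.146170: f=2.013549 → y ← 3.146170 + 0.35·2.013549 = 3.850912
y(1.05) ≈ 3.8509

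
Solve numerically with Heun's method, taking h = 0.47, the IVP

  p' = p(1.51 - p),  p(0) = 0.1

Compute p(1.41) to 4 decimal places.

Heun: k1 = f(x_n, p_n); k2 = f(x_n + h, p_n + h·k1); p_{n+1} = p_n + (h/2)·(k1 + k2).
x=0.000000, p=0.100000:
  k1 = f(0.000000, 0.100000) = 0.141000
  k2 = f(0.470000, 0.166270) = 0.223422
  p ← 0.100000 + (0.47/2)·(0.141000 + 0.223422) = 0.185639
x=0.470000, p=0.185639:
  k1 = f(0.470000, 0.185639) = 0.245853
  k2 = f(0.940000, 0.301190) = 0.364082
  p ← 0.185639 + (0.47/2)·(0.245853 + 0.364082) = 0.328974
x=0.940000, p=0.328974:
  k1 = f(0.940000, 0.328974) = 0.388527
  k2 = f(1.410000, 0.511581) = 0.510772
  p ← 0.328974 + (0.47/2)·(0.388527 + 0.510772) = 0.540309
p(1.41) ≈ 0.5403

0.5403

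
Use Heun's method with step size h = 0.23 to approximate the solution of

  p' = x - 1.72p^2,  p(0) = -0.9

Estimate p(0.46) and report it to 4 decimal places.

-2.3685

Heun: k1 = f(x_n, p_n); k2 = f(x_n + h, p_n + h·k1); p_{n+1} = p_n + (h/2)·(k1 + k2).
x=0.000000, p=-0.900000:
  k1 = f(0.000000, -0.900000) = -1.393200
  k2 = f(0.230000, -1.220436) = -2.331878
  p ← -0.900000 + (0.23/2)·(-1.393200 + (-2.331878)) = -1.328384
x=0.230000, p=-1.328384:
  k1 = f(0.230000, -1.328384) = -2.805119
  k2 = f(0.460000, -1.973561) = -6.239304
  p ← -1.328384 + (0.23/2)·(-2.805119 + (-6.239304)) = -2.368493
p(0.46) ≈ -2.3685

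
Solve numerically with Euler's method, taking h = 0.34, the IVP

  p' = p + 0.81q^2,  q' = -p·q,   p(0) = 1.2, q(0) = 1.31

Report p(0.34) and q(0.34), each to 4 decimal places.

Euler on (p,q): p_{n+1} = p_n + h·p', q_{n+1} = q_n + h·q'.
0.000000: (1.200000, 1.310000); f=(2.590041, -1.572000) → (2.080614, 0.775520)
(p(0.34), q(0.34)) ≈ (2.0806, 0.7755)

2.0806, 0.7755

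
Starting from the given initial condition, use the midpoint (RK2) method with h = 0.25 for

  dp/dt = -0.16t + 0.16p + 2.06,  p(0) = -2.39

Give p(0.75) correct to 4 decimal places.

-1.1002

Midpoint: k1 = f(t_n, p_n); k2 = f(t_n + h/2, p_n + (h/2)·k1); p_{n+1} = p_n + h·k2.
t=0.000000, p=-2.390000:
  k1 = f(0.000000, -2.390000) = 1.677600
  k2 = f(0.125000, -2.180300) = 1.691152
  p ← -2.390000 + 0.25·1.691152 = -1.967212
t=0.250000, p=-1.967212:
  k1 = f(0.250000, -1.967212) = 1.705246
  k2 = f(0.375000, -1.754056) = 1.719351
  p ← -1.967212 + 0.25·1.719351 = -1.537374
t=0.500000, p=-1.537374:
  k1 = f(0.500000, -1.537374) = 1.734020
  k2 = f(0.625000, -1.320622) = 1.748701
  p ← -1.537374 + 0.25·1.748701 = -1.100199
p(0.75) ≈ -1.1002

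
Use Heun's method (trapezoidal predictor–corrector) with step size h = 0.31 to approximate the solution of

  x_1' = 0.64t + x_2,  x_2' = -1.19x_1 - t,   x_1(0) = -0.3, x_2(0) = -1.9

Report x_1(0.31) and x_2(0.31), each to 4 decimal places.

-0.8411, -1.7287

Heun on (x_1,x_2): k1 = f(t_n, state_n); k2 = f(t_n + h, state_n + h·k1); state_{n+1} = state_n + (h/2)·(k1 + k2).
0.000000: (-0.300000, -1.900000)
  k1 = (-1.900000, 0.357000)
  predictor → (-0.889000, -1.789330)
  k2 = (-1.590930, 0.747910)
  → (-0.841094, -1.728739)
(x_1(0.31), x_2(0.31)) ≈ (-0.8411, -1.7287)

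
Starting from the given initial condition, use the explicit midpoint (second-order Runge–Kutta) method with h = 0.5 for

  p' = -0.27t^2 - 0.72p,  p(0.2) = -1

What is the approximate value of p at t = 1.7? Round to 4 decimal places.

Midpoint: k1 = f(t_n, p_n); k2 = f(t_n + h/2, p_n + (h/2)·k1); p_{n+1} = p_n + h·k2.
t=0.200000, p=-1.000000:
  k1 = f(0.200000, -1.000000) = 0.709200
  k2 = f(0.450000, -0.822700) = 0.537669
  p ← -1.000000 + 0.5·0.537669 = -0.731166
t=0.700000, p=-0.731166:
  k1 = f(0.700000, -0.731166) = 0.394139
  k2 = f(0.950000, -0.632631) = 0.211819
  p ← -0.731166 + 0.5·0.211819 = -0.625256
t=1.200000, p=-0.625256:
  k1 = f(1.200000, -0.625256) = 0.061384
  k2 = f(1.450000, -0.609910) = -0.128540
  p ← -0.625256 + 0.5·(-0.128540) = -0.689526
p(1.7) ≈ -0.6895

-0.6895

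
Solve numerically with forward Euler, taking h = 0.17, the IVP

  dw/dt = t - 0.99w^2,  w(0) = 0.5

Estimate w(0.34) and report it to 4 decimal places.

0.4515

Euler: w_{n+1} = w_n + h·f(t_n, w_n).
t=0.000000, w=0.500000: f=-0.247500 → w ← 0.500000 + 0.17·(-0.247500) = 0.457925
t=0.170000, w=0.457925: f=-0.037598 → w ← 0.457925 + 0.17·(-0.037598) = 0.451533
w(0.34) ≈ 0.4515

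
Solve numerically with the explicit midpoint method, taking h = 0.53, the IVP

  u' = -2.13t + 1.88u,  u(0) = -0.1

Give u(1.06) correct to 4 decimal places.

-2.5627

Midpoint: k1 = f(t_n, u_n); k2 = f(t_n + h/2, u_n + (h/2)·k1); u_{n+1} = u_n + h·k2.
t=0.000000, u=-0.100000:
  k1 = f(0.000000, -0.100000) = -0.188000
  k2 = f(0.265000, -0.149820) = -0.846112
  u ← -0.100000 + 0.53·(-0.846112) = -0.548439
t=0.530000, u=-0.548439:
  k1 = f(0.530000, -0.548439) = -2.159966
  k2 = f(0.795000, -1.120830) = -3.800510
  u ← -0.548439 + 0.53·(-3.800510) = -2.562710
u(1.06) ≈ -2.5627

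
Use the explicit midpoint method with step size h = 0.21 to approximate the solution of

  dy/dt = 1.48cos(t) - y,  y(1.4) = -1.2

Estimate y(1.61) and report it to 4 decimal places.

Midpoint: k1 = f(t_n, y_n); k2 = f(t_n + h/2, y_n + (h/2)·k1); y_{n+1} = y_n + h·k2.
t=1.400000, y=-1.200000:
  k1 = f(1.400000, -1.200000) = 1.451551
  k2 = f(1.505000, -1.047587) = 1.144895
  y ← -1.200000 + 0.21·1.144895 = -0.959572
y(1.61) ≈ -0.9596

-0.9596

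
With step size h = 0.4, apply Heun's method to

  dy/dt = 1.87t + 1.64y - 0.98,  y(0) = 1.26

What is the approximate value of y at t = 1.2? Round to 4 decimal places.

Heun: k1 = f(t_n, y_n); k2 = f(t_n + h, y_n + h·k1); y_{n+1} = y_n + (h/2)·(k1 + k2).
t=0.000000, y=1.260000:
  k1 = f(0.000000, 1.260000) = 1.086400
  k2 = f(0.400000, 1.694560) = 2.547078
  y ← 1.260000 + (0.4/2)·(1.086400 + 2.547078) = 1.986696
t=0.400000, y=1.986696:
  k1 = f(0.400000, 1.986696) = 3.026181
  k2 = f(0.800000, 3.197168) = 5.759356
  y ← 1.986696 + (0.4/2)·(3.026181 + 5.759356) = 3.743803
t=0.800000, y=3.743803:
  k1 = f(0.800000, 3.743803) = 6.655837
  k2 = f(1.200000, 6.406138) = 11.770066
  y ← 3.743803 + (0.4/2)·(6.655837 + 11.770066) = 7.428984
y(1.2) ≈ 7.4290

7.4290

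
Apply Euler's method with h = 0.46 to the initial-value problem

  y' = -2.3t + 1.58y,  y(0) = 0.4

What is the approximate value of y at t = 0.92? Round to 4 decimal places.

Euler: y_{n+1} = y_n + h·f(t_n, y_n).
t=0.000000, y=0.400000: f=0.632000 → y ← 0.400000 + 0.46·0.632000 = 0.690720
t=0.460000, y=0.690720: f=0.033338 → y ← 0.690720 + 0.46·0.033338 = 0.706055
y(0.92) ≈ 0.7061

0.7061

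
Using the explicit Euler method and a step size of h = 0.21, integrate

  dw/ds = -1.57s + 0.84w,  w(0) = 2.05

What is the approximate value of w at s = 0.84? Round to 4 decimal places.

3.4598

Euler: w_{n+1} = w_n + h·f(s_n, w_n).
s=0.000000, w=2.050000: f=1.722000 → w ← 2.050000 + 0.21·1.722000 = 2.411620
s=0.210000, w=2.411620: f=1.696061 → w ← 2.411620 + 0.21·1.696061 = 2.767793
s=0.420000, w=2.767793: f=1.665546 → w ← 2.767793 + 0.21·1.665546 = 3.117557
s=0.630000, w=3.117557: f=1.629648 → w ← 3.117557 + 0.21·1.629648 = 3.459784
w(0.84) ≈ 3.4598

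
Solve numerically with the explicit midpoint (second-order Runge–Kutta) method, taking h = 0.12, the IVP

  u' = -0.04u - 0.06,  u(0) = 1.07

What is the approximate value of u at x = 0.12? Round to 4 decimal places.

Midpoint: k1 = f(x_n, u_n); k2 = f(x_n + h/2, u_n + (h/2)·k1); u_{n+1} = u_n + h·k2.
x=0.000000, u=1.070000:
  k1 = f(0.000000, 1.070000) = -0.102800
  k2 = f(0.060000, 1.063832) = -0.102553
  u ← 1.070000 + 0.12·(-0.102553) = 1.057694
u(0.12) ≈ 1.0577

1.0577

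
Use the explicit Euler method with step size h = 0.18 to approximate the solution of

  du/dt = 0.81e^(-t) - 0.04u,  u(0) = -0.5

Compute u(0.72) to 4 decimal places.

-0.0371

Euler: u_{n+1} = u_n + h·f(t_n, u_n).
t=0.000000, u=-0.500000: f=0.830000 → u ← -0.500000 + 0.18·0.830000 = -0.350600
t=0.180000, u=-0.350600: f=0.690593 → u ← -0.350600 + 0.18·0.690593 = -0.226293
t=0.360000, u=-0.226293: f=0.574170 → u ← -0.226293 + 0.18·0.574170 = -0.122943
t=0.540000, u=-0.122943: f=0.476944 → u ← -0.122943 + 0.18·0.476944 = -0.037093
u(0.72) ≈ -0.0371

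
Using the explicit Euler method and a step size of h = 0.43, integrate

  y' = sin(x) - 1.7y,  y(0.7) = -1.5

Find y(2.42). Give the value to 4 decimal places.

Euler: y_{n+1} = y_n + h·f(x_n, y_n).
x=0.700000, y=-1.500000: f=3.194218 → y ← -1.500000 + 0.43·3.194218 = -0.126486
x=1.130000, y=-0.126486: f=1.119439 → y ← -0.126486 + 0.43·1.119439 = 0.354872
x=1.560000, y=0.354872: f=0.396659 → y ← 0.354872 + 0.43·0.396659 = 0.525436
x=1.990000, y=0.525436: f=0.020173 → y ← 0.525436 + 0.43·0.020173 = 0.534110
y(2.42) ≈ 0.5341

0.5341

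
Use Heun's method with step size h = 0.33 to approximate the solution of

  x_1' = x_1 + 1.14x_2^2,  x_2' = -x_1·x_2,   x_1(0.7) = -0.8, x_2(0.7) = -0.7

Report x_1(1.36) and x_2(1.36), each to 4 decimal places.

-0.6878, -1.2023

Heun on (x_1,x_2): k1 = f(s_n, state_n); k2 = f(s_n + h, state_n + h·k1); state_{n+1} = state_n + (h/2)·(k1 + k2).
0.700000: (-0.800000, -0.700000)
  k1 = (-0.241400, -0.560000)
  predictor → (-0.879662, -0.884800)
  k2 = (0.012811, -0.778325)
  → (-0.837717, -0.920824)
1.030000: (-0.837717, -0.920824)
  k1 = (0.128907, -0.771390)
  predictor → (-0.795178, -1.175382)
  k2 = (0.779759, -0.934638)
  → (-0.687787, -1.202318)
(x_1(1.36), x_2(1.36)) ≈ (-0.6878, -1.2023)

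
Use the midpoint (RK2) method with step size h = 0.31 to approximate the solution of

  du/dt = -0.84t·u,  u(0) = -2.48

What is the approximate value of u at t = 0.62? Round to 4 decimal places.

Midpoint: k1 = f(t_n, u_n); k2 = f(t_n + h/2, u_n + (h/2)·k1); u_{n+1} = u_n + h·k2.
t=0.000000, u=-2.480000:
  k1 = f(0.000000, -2.480000) = 0.000000
  k2 = f(0.155000, -2.480000) = 0.322896
  u ← -2.480000 + 0.31·0.322896 = -2.379902
t=0.310000, u=-2.379902:
  k1 = f(0.310000, -2.379902) = 0.619727
  k2 = f(0.465000, -2.283845) = 0.892070
  u ← -2.379902 + 0.31·0.892070 = -2.103361
u(0.62) ≈ -2.1034

-2.1034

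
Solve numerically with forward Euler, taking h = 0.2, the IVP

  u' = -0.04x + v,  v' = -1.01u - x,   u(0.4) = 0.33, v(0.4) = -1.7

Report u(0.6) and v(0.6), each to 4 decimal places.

-0.0132, -1.8467

Euler on (u,v): u_{n+1} = u_n + h·u', v_{n+1} = v_n + h·v'.
0.400000: (0.330000, -1.700000); f=(-1.716000, -0.733300) → (-0.013200, -1.846660)
(u(0.6), v(0.6)) ≈ (-0.0132, -1.8467)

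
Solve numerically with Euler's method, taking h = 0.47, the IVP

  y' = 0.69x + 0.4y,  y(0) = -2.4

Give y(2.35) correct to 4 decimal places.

Euler: y_{n+1} = y_n + h·f(x_n, y_n).
x=0.000000, y=-2.400000: f=-0.960000 → y ← -2.400000 + 0.47·(-0.960000) = -2.851200
x=0.470000, y=-2.851200: f=-0.816180 → y ← -2.851200 + 0.47·(-0.816180) = -3.234805
x=0.940000, y=-3.234805: f=-0.645322 → y ← -3.234805 + 0.47·(-0.645322) = -3.538106
x=1.410000, y=-3.538106: f=-0.442342 → y ← -3.538106 + 0.47·(-0.442342) = -3.746007
x=1.880000, y=-3.746007: f=-0.201203 → y ← -3.746007 + 0.47·(-0.201203) = -3.840572
y(2.35) ≈ -3.8406

-3.8406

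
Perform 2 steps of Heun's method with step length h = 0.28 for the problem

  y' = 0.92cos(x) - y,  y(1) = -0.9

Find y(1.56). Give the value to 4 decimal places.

-0.4247

Heun: k1 = f(x_n, y_n); k2 = f(x_n + h, y_n + h·k1); y_{n+1} = y_n + (h/2)·(k1 + k2).
x=1.000000, y=-0.900000:
  k1 = f(1.000000, -0.900000) = 1.397078
  k2 = f(1.280000, -0.508818) = 0.772596
  y ← -0.900000 + (0.28/2)·(1.397078 + 0.772596) = -0.596246
x=1.280000, y=-0.596246:
  k1 = f(1.280000, -0.596246) = 0.860024
  k2 = f(1.560000, -0.355439) = 0.365371
  y ← -0.596246 + (0.28/2)·(0.860024 + 0.365371) = -0.424690
y(1.56) ≈ -0.4247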